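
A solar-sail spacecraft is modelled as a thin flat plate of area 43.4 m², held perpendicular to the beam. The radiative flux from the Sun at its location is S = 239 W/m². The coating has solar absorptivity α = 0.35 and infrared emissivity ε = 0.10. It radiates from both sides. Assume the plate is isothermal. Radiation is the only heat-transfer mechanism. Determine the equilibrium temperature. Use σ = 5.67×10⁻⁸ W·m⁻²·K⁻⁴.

At equilibrium, absorbed power = emitted power.
Absorbing cross-section = A = 43.40 m²; emitting surface = 2A = 86.80 m² (ratio 2).
αS·A_cross = εσ·A_surf·T⁴  ⇒  T⁴ = αS/(ε·2σ).
T⁴ = 0.350·239/(0.10·2·5.67×10⁻⁸) = 7.377×10⁹ K⁴.
T = (7.377×10⁹)^(1/4).

T ≈ 293 K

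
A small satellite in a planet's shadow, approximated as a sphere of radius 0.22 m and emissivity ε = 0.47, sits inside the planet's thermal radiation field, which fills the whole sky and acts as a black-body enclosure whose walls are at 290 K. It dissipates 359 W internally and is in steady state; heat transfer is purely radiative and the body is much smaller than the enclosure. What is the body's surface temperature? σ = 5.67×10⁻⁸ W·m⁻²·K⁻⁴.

T ≈ 413 K

For a small grey body in a large enclosure, net radiated power = εσA(T⁴ − T_w⁴).
Steady state: P = εσA(T⁴ − T_w⁴) with A = 4πr² = 0.6082 m².
T⁴ = P/(εσA) + T_w⁴ = 359/(0.47·5.67×10⁻⁸·0.6082) + (290)⁴
    = 2.215×10¹⁰ + 7.073×10⁹ = 2.922×10¹⁰ K⁴.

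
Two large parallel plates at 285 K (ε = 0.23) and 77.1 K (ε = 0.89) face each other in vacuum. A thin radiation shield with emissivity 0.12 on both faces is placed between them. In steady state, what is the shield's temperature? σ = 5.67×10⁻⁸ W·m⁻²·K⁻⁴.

In steady state the net flux on the hot side equals that on the cold side.
σ(T₁⁴−T_s⁴)/D₁ = σ(T_s⁴−T₂⁴)/D₂, with D₁ = 1/ε₁+1/ε_s−1 = 11.68, D₂ = 1/ε_s+1/ε₂−1 = 8.457.
Solve for T_s⁴: T_s⁴ = (D₂·T₁⁴ + D₁·T₂⁴)/(D₁+D₂) = 2.791×10⁹ K⁴.

T_s ≈ 230 K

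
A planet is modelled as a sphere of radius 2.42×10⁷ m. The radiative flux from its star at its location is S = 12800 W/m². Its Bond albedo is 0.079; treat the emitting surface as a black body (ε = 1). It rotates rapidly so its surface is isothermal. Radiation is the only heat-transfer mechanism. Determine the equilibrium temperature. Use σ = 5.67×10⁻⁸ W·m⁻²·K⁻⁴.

At equilibrium, absorbed power = emitted power.
Absorbing cross-section = πr² = 1.840×10¹⁵ m²; emitting surface = 4πr² = 7.359×10¹⁵ m² (ratio 4).
(1−a)S·A_cross = εσ·A_surf·T⁴  ⇒  T⁴ = (1−a)S/(4σ).
T⁴ = 0.921·12800/(4·5.67×10⁻⁸) = 5.198×10¹⁰ K⁴.
T = (5.198×10¹⁰)^(1/4).

T ≈ 477 K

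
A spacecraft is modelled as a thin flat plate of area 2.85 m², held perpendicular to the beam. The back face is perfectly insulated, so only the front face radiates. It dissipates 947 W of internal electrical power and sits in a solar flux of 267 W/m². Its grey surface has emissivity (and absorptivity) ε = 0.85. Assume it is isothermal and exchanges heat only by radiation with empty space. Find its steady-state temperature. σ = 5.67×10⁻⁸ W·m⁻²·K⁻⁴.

At steady state, absorbed solar power + internal power = radiated power.
Absorbed: α·S·A_cross = 0.85·267·2.850 = 646.8 W (cross-section A).
Total input = 646.8 + 947 = 1594 W.
Radiated: εσ·A_surf·T⁴ with A_surf = A = 2.850 m².
T⁴ = 1594/(0.85·5.67×10⁻⁸·2.850) = 1.160×10¹⁰ K⁴.

T ≈ 328 K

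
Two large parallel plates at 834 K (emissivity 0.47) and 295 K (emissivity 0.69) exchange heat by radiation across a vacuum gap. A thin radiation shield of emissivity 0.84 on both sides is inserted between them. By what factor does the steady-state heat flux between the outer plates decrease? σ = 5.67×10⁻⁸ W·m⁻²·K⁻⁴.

factor ≈ 1.54

Without shield: q₀ = σΔ(T⁴)/(1/ε₁+1/ε₂−1) with denominator 2.577.
With shield the two gaps are in series; the resistances add: (1/ε₁+1/ε_s−1)+(1/ε_s+1/ε₂−1) = 2.318+1.640 = 3.958.
Heat-flux ratio q₀/q = 3.958/2.577.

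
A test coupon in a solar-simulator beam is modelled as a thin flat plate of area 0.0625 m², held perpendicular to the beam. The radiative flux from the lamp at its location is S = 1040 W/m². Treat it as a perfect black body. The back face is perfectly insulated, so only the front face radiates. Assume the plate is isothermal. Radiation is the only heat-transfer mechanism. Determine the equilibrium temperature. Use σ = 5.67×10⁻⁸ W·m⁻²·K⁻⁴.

T ≈ 368 K

At equilibrium, absorbed power = emitted power.
Absorbing cross-section = A = 0.06250 m²; emitting surface = A = 0.06250 m² (ratio 1).
S·A_cross = εσ·A_surf·T⁴  ⇒  T⁴ = S/(1σ).
T⁴ = 1.00·1040/(1·5.67×10⁻⁸) = 1.834×10¹⁰ K⁴.
T = (1.834×10¹⁰)^(1/4).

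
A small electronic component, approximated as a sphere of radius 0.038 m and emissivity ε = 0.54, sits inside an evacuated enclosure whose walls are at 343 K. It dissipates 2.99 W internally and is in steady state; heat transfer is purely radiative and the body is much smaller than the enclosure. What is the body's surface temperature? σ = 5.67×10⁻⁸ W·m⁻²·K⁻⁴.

For a small grey body in a large enclosure, net radiated power = εσA(T⁴ − T_w⁴).
Steady state: P = εσA(T⁴ − T_w⁴) with A = 4πr² = 0.01815 m².
T⁴ = P/(εσA) + T_w⁴ = 2.99/(0.54·5.67×10⁻⁸·0.01815) + (343)⁴
    = 5.382×10⁹ + 1.384×10¹⁰ = 1.922×10¹⁰ K⁴.

T ≈ 372 K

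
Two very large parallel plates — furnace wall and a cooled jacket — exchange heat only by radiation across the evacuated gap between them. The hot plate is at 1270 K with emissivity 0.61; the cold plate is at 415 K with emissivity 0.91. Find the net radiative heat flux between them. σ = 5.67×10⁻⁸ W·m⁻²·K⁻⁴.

q ≈ 83900 W/m²

For two infinite grey parallel plates, q = σ(T₁⁴ − T₂⁴)/(1/ε₁ + 1/ε₂ − 1).
T₁⁴ − T₂⁴ = 2.601×10¹² − 2.966×10¹⁰ = 2.572×10¹² K⁴.
1/ε₁ + 1/ε₂ − 1 = 1.639 + 1.099 − 1 = 1.738.
q = 5.67×10⁻⁸ × 2.572×10¹² / 1.738.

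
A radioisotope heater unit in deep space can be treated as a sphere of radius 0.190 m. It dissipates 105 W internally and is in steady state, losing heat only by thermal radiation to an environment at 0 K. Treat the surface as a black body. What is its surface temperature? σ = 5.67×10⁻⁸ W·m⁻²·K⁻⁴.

Steady state: internal power = radiated power, P = εσA T⁴.
Radiating area A = 4πr² = 0.4536 m².
T⁴ = P/(εσA) = 105/(1.0·5.67×10⁻⁸·0.4536) = 4.082×10⁹ K⁴.
T = (4.082×10⁹)^(1/4).

T ≈ 253 K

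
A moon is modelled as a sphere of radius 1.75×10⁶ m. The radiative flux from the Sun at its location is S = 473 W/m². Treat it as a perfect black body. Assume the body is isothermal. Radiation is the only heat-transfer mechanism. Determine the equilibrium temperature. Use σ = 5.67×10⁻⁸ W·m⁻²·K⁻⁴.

At equilibrium, absorbed power = emitted power.
Absorbing cross-section = πr² = 9.621×10¹² m²; emitting surface = 4πr² = 3.848×10¹³ m² (ratio 4).
S·A_cross = εσ·A_surf·T⁴  ⇒  T⁴ = S/(4σ).
T⁴ = 1.00·473/(4·5.67×10⁻⁸) = 2.086×10⁹ K⁴.
T = (2.086×10⁹)^(1/4).

T ≈ 214 K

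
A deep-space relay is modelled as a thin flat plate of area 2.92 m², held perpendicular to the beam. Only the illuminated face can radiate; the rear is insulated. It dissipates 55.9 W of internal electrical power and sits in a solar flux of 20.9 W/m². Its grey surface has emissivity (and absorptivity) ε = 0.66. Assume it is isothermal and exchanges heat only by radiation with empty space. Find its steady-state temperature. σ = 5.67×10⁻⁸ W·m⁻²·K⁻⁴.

At steady state, absorbed solar power + internal power = radiated power.
Absorbed: α·S·A_cross = 0.66·20.9·2.920 = 40.28 W (cross-section A).
Total input = 40.28 + 55.9 = 96.18 W.
Radiated: εσ·A_surf·T⁴ with A_surf = A = 2.920 m².
T⁴ = 96.18/(0.66·5.67×10⁻⁸·2.920) = 8.802×10⁸ K⁴.

T ≈ 172 K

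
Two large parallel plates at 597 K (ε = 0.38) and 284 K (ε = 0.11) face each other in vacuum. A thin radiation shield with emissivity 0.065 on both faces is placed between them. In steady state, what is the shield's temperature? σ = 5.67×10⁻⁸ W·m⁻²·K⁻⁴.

In steady state the net flux on the hot side equals that on the cold side.
σ(T₁⁴−T_s⁴)/D₁ = σ(T_s⁴−T₂⁴)/D₂, with D₁ = 1/ε₁+1/ε_s−1 = 17.02, D₂ = 1/ε_s+1/ε₂−1 = 23.48.
Solve for T_s⁴: T_s⁴ = (D₂·T₁⁴ + D₁·T₂⁴)/(D₁+D₂) = 7.638×10¹⁰ K⁴.

T_s ≈ 526 K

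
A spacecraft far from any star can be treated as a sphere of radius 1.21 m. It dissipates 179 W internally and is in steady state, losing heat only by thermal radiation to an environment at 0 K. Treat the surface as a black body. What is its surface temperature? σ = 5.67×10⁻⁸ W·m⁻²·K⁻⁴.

T ≈ 114 K

Steady state: internal power = radiated power, P = εσA T⁴.
Radiating area A = 4πr² = 18.40 m².
T⁴ = P/(εσA) = 179/(1.0·5.67×10⁻⁸·18.40) = 1.716×10⁸ K⁴.
T = (1.716×10⁸)^(1/4).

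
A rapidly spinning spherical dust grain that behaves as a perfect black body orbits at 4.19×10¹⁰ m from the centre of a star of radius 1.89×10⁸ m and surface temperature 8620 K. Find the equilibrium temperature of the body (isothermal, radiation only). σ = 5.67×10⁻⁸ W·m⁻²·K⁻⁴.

The star's surface emits σT_*⁴; at distance d the flux is S = σT_*⁴(R_*/d)².
S = 5.67×10⁻⁸·(8620)⁴·(1.89×10⁸/4.19×10¹⁰)² = 6370 W/m².
For an isothermal sphere T⁴ = (1−a)S/(4σ) = 2.808×10¹⁰ K⁴.

T ≈ 409 K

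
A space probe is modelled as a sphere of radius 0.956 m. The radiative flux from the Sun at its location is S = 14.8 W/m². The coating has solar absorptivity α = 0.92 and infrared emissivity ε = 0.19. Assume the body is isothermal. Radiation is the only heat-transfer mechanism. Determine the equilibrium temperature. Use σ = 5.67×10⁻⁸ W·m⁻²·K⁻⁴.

At equilibrium, absorbed power = emitted power.
Absorbing cross-section = πr² = 2.871 m²; emitting surface = 4πr² = 11.48 m² (ratio 4).
αS·A_cross = εσ·A_surf·T⁴  ⇒  T⁴ = αS/(ε·4σ).
T⁴ = 0.920·14.8/(0.19·4·5.67×10⁻⁸) = 3.160×10⁸ K⁴.
T = (3.160×10⁸)^(1/4).

T ≈ 133 K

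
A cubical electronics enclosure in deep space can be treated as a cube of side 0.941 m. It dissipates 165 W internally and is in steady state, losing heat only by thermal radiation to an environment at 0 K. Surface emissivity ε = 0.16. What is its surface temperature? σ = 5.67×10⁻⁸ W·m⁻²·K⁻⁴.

T ≈ 242 K

Steady state: internal power = radiated power, P = εσA T⁴.
Radiating area A = 6L² = 5.313 m².
T⁴ = P/(εσA) = 165/(0.16·5.67×10⁻⁸·5.313) = 3.423×10⁹ K⁴.
T = (3.423×10⁹)^(1/4).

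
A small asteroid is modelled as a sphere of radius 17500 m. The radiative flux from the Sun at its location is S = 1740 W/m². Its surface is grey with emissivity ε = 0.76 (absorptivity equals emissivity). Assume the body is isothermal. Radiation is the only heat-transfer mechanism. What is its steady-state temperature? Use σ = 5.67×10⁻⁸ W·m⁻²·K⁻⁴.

T ≈ 296 K

At equilibrium, absorbed power = emitted power.
Absorbing cross-section = πr² = 9.621×10⁸ m²; emitting surface = 4πr² = 3.848×10⁹ m² (ratio 4).
εS·A_cross = εσ·A_surf·T⁴  ⇒  T⁴ = S/(4σ)   (ε cancels).
T⁴ = 1740/(4·5.67×10⁻⁸) = 7.672×10⁹ K⁴.
T = (7.672×10⁹)^(1/4).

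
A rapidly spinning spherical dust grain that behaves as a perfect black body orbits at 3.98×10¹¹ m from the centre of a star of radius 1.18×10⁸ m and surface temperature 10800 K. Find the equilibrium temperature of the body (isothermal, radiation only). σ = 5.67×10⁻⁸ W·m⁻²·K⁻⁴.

The star's surface emits σT_*⁴; at distance d the flux is S = σT_*⁴(R_*/d)².
S = 5.67×10⁻⁸·(10800)⁴·(1.18×10⁸/3.98×10¹¹)² = 67.81 W/m².
For an isothermal sphere T⁴ = (1−a)S/(4σ) = 2.990×10⁸ K⁴.

T ≈ 131 K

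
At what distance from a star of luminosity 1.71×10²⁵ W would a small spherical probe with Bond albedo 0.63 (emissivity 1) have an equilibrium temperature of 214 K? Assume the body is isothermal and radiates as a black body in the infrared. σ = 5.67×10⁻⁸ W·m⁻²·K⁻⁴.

For an isothermal black-emitting sphere, (1−a)S·πr² = σ·4πr²·T⁴ ⇒ S = 4σT⁴/(1−a).
S = 4·5.67×10⁻⁸·(214)⁴/0.370 = 1286 W/m².
Flux falls as S = L/(4πd²), so d = √(L/(4πS)) = √(1.71×10²⁵/(4π·1286)).

d ≈ 3.25×10¹⁰ m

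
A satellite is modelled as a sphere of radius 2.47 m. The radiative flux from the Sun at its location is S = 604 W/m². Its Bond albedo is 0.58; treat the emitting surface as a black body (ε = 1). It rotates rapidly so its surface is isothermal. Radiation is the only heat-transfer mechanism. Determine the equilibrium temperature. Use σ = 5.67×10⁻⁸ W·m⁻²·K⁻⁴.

At equilibrium, absorbed power = emitted power.
Absorbing cross-section = πr² = 19.17 m²; emitting surface = 4πr² = 76.67 m² (ratio 4).
(1−a)S·A_cross = εσ·A_surf·T⁴  ⇒  T⁴ = (1−a)S/(4σ).
T⁴ = 0.420·604/(4·5.67×10⁻⁸) = 1.119×10⁹ K⁴.
T = (1.119×10⁹)^(1/4).

T ≈ 183 K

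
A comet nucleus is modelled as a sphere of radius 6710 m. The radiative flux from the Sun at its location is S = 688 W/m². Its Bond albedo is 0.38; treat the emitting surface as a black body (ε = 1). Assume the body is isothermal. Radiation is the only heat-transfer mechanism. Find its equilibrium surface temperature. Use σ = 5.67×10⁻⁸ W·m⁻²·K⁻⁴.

At equilibrium, absorbed power = emitted power.
Absorbing cross-section = πr² = 1.414×10⁸ m²; emitting surface = 4πr² = 5.658×10⁸ m² (ratio 4).
(1−a)S·A_cross = εσ·A_surf·T⁴  ⇒  T⁴ = (1−a)S/(4σ).
T⁴ = 0.620·688/(4·5.67×10⁻⁸) = 1.881×10⁹ K⁴.
T = (1.881×10⁹)^(1/4).

T ≈ 208 K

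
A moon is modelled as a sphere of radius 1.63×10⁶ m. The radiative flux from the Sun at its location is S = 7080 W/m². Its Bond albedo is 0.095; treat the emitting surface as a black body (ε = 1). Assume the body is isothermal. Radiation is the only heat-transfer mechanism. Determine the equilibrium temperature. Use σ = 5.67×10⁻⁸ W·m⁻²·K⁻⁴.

At equilibrium, absorbed power = emitted power.
Absorbing cross-section = πr² = 8.347×10¹² m²; emitting surface = 4πr² = 3.339×10¹³ m² (ratio 4).
(1−a)S·A_cross = εσ·A_surf·T⁴  ⇒  T⁴ = (1−a)S/(4σ).
T⁴ = 0.905·7080/(4·5.67×10⁻⁸) = 2.825×10¹⁰ K⁴.
T = (2.825×10¹⁰)^(1/4).

T ≈ 410 K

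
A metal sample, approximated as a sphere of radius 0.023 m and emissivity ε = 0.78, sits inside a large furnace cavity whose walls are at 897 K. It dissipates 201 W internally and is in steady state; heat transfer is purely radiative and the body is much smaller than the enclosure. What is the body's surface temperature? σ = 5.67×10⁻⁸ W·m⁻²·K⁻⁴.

T ≈ 1070 K

For a small grey body in a large enclosure, net radiated power = εσA(T⁴ − T_w⁴).
Steady state: P = εσA(T⁴ − T_w⁴) with A = 4πr² = 0.006648 m².
T⁴ = P/(εσA) + T_w⁴ = 201/(0.78·5.67×10⁻⁸·0.006648) + (897)⁴
    = 6.837×10¹¹ + 6.474×10¹¹ = 1.331×10¹² K⁴.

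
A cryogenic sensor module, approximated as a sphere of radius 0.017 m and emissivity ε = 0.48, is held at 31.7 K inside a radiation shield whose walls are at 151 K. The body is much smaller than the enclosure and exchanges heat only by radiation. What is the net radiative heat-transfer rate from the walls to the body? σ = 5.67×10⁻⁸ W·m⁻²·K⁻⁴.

For a small grey body in a large enclosure: P_net = εσA(T_body⁴ − T_wall⁴).
A = 4πr² = 0.003632 m²; T_body⁴ − T_wall⁴ = 1.010×10⁶ − 5.199×10⁸ = -5.189×10⁸ K⁴.
|P_net| = 0.48·5.67×10⁻⁸·0.003632·5.189×10⁸.

P_net ≈ 0.0513 W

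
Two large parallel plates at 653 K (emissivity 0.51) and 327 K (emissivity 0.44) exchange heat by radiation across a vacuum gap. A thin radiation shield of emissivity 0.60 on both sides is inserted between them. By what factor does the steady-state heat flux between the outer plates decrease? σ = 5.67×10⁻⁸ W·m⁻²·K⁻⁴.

Without shield: q₀ = σΔ(T⁴)/(1/ε₁+1/ε₂−1) with denominator 3.234.
With shield the two gaps are in series; the resistances add: (1/ε₁+1/ε_s−1)+(1/ε_s+1/ε₂−1) = 2.627+2.939 = 5.567.
Heat-flux ratio q₀/q = 5.567/3.234.

factor ≈ 1.72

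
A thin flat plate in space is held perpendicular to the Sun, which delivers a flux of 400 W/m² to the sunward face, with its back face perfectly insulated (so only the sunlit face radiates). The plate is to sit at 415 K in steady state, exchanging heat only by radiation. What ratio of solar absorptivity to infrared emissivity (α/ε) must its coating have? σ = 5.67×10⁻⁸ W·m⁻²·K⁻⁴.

Balance: αS·A = εσ·1A·T⁴ ⇒ α/ε = σT⁴/S.
α/ε = 5.67×10⁻⁸·(415)⁴/400 = 5.67×10⁻⁸·2.966×10¹⁰/400.

α/ε ≈ 4.20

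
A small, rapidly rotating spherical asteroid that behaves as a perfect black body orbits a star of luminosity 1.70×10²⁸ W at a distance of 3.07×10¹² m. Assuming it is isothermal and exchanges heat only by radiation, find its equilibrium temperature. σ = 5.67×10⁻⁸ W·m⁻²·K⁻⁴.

First find the stellar flux at distance d: S = L/(4πd²) = 1.70×10²⁸/(4π·(3.07×10¹²)²) = 143.5 W/m².
For an isothermal sphere, absorbed (1−a)S·πr² = emitted σ·4πr²·T⁴, so T⁴ = (1−a)S/(4σ).
T⁴ = 1.00·143.5/(4·5.67×10⁻⁸) = 6.329×10⁸ K⁴.

T ≈ 159 K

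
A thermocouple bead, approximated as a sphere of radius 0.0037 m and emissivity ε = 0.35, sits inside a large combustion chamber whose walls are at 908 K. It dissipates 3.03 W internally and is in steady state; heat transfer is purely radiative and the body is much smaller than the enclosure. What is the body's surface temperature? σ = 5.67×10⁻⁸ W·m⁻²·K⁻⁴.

For a small grey body in a large enclosure, net radiated power = εσA(T⁴ − T_w⁴).
Steady state: P = εσA(T⁴ − T_w⁴) with A = 4πr² = 1.720×10⁻⁴ m².
T⁴ = P/(εσA) + T_w⁴ = 3.03/(0.35·5.67×10⁻⁸·1.720×10⁻⁴) + (908)⁴
    = 8.875×10¹¹ + 6.797×10¹¹ = 1.567×10¹² K⁴.

T ≈ 1120 K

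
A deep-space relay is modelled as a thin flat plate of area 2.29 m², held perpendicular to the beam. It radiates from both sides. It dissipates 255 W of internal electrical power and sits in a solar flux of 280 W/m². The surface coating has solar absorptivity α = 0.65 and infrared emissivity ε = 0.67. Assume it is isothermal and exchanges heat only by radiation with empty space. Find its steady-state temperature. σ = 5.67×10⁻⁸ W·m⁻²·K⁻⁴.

T ≈ 249 K

At steady state, absorbed solar power + internal power = radiated power.
Absorbed: α·S·A_cross = 0.65·280·2.290 = 416.8 W (cross-section A).
Total input = 416.8 + 255 = 671.8 W.
Radiated: εσ·A_surf·T⁴ with A_surf = 2A = 4.580 m².
T⁴ = 671.8/(0.67·5.67×10⁻⁸·4.580) = 3.861×10⁹ K⁴.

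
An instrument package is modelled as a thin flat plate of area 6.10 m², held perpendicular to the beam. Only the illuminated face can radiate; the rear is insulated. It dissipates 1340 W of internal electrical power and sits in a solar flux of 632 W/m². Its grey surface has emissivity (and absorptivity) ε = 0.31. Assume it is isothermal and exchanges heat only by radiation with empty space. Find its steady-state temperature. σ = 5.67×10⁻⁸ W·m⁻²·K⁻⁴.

T ≈ 392 K

At steady state, absorbed solar power + internal power = radiated power.
Absorbed: α·S·A_cross = 0.31·632·6.100 = 1195 W (cross-section A).
Total input = 1195 + 1340 = 2535 W.
Radiated: εσ·A_surf·T⁴ with A_surf = A = 6.100 m².
T⁴ = 2535/(0.31·5.67×10⁻⁸·6.100) = 2.364×10¹⁰ K⁴.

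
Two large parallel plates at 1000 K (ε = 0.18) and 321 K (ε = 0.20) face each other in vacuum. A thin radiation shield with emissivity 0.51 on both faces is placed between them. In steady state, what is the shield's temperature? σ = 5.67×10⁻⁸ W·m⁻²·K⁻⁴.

In steady state the net flux on the hot side equals that on the cold side.
σ(T₁⁴−T_s⁴)/D₁ = σ(T_s⁴−T₂⁴)/D₂, with D₁ = 1/ε₁+1/ε_s−1 = 6.516, D₂ = 1/ε_s+1/ε₂−1 = 5.961.
Solve for T_s⁴: T_s⁴ = (D₂·T₁⁴ + D₁·T₂⁴)/(D₁+D₂) = 4.833×10¹¹ K⁴.

T_s ≈ 834 K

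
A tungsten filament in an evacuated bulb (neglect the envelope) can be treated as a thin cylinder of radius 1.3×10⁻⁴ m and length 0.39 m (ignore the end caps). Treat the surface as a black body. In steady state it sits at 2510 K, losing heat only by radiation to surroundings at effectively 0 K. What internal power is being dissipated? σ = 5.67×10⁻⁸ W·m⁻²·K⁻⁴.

P ≈ 717 W

Steady state: P = εσA T⁴.
A = 2πrL = 3.186×10⁻⁴ m²; T⁴ = (2510)⁴ = 3.969×10¹³ K⁴.
P = 1.0 × 5.67×10⁻⁸ × 3.186×10⁻⁴ × 3.969×10¹³.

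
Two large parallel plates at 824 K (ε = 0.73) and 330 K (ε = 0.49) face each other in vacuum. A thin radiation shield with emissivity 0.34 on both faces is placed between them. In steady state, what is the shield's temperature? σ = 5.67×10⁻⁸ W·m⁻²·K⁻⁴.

In steady state the net flux on the hot side equals that on the cold side.
σ(T₁⁴−T_s⁴)/D₁ = σ(T_s⁴−T₂⁴)/D₂, with D₁ = 1/ε₁+1/ε_s−1 = 3.311, D₂ = 1/ε_s+1/ε₂−1 = 3.982.
Solve for T_s⁴: T_s⁴ = (D₂·T₁⁴ + D₁·T₂⁴)/(D₁+D₂) = 2.571×10¹¹ K⁴.

T_s ≈ 712 K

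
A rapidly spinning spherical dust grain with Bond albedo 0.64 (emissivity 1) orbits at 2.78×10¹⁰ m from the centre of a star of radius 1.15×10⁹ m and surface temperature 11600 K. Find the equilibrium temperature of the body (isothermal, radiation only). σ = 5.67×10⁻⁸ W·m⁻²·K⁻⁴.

The star's surface emits σT_*⁴; at distance d the flux is S = σT_*⁴(R_*/d)².
S = 5.67×10⁻⁸·(11600)⁴·(1.15×10⁹/2.78×10¹⁰)² = 1.757×10⁶ W/m².
For an isothermal sphere T⁴ = (1−a)S/(4σ) = 2.789×10¹² K⁴.

T ≈ 1290 K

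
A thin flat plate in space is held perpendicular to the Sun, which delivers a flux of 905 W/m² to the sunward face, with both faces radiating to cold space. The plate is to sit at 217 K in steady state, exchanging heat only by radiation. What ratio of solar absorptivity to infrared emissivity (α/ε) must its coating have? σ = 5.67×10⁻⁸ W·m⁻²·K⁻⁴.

α/ε ≈ 0.278

Balance: αS·A = εσ·2A·T⁴ ⇒ α/ε = 2σT⁴/S.
α/ε = 2·5.67×10⁻⁸·(217)⁴/905 = 2·5.67×10⁻⁸·2.217×10⁹/905.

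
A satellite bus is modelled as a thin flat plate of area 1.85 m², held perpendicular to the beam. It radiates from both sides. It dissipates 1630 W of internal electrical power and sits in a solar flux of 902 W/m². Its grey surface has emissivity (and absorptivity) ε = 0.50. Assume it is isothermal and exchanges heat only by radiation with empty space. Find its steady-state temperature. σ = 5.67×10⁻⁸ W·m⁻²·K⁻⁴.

At steady state, absorbed solar power + internal power = radiated power.
Absorbed: α·S·A_cross = 0.50·902·1.850 = 834.4 W (cross-section A).
Total input = 834.4 + 1630 = 2464 W.
Radiated: εσ·A_surf·T⁴ with A_surf = 2A = 3.700 m².
T⁴ = 2464/(0.50·5.67×10⁻⁸·3.700) = 2.349×10¹⁰ K⁴.

T ≈ 392 K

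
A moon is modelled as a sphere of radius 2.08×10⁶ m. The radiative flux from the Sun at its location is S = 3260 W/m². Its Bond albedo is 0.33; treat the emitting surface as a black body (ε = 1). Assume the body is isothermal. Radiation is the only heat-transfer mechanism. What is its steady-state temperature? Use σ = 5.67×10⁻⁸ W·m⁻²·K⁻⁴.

T ≈ 313 K

At equilibrium, absorbed power = emitted power.
Absorbing cross-section = πr² = 1.359×10¹³ m²; emitting surface = 4πr² = 5.437×10¹³ m² (ratio 4).
(1−a)S·A_cross = εσ·A_surf·T⁴  ⇒  T⁴ = (1−a)S/(4σ).
T⁴ = 0.670·3260/(4·5.67×10⁻⁸) = 9.631×10⁹ K⁴.
T = (9.631×10⁹)^(1/4).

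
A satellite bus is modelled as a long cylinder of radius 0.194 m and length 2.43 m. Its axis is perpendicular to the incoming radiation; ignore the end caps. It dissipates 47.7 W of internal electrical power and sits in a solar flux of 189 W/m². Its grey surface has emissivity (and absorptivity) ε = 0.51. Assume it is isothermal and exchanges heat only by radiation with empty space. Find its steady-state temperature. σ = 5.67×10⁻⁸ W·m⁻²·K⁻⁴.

T ≈ 201 K

At steady state, absorbed solar power + internal power = radiated power.
Absorbed: α·S·A_cross = 0.51·189·0.9428 = 90.88 W (cross-section 2rL).
Total input = 90.88 + 47.7 = 138.6 W.
Radiated: εσ·A_surf·T⁴ with A_surf = 2πrL = 2.962 m².
T⁴ = 138.6/(0.51·5.67×10⁻⁸·2.962) = 1.618×10⁹ K⁴.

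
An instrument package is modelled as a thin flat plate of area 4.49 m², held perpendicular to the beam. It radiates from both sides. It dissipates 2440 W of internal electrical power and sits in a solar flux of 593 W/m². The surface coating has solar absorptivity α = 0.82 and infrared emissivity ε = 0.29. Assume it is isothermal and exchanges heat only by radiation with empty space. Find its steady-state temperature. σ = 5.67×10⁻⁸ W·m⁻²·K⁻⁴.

T ≈ 421 K

At steady state, absorbed solar power + internal power = radiated power.
Absorbed: α·S·A_cross = 0.82·593·4.490 = 2183 W (cross-section A).
Total input = 2183 + 2440 = 4623 W.
Radiated: εσ·A_surf·T⁴ with A_surf = 2A = 8.980 m².
T⁴ = 4623/(0.29·5.67×10⁻⁸·8.980) = 3.131×10¹⁰ K⁴.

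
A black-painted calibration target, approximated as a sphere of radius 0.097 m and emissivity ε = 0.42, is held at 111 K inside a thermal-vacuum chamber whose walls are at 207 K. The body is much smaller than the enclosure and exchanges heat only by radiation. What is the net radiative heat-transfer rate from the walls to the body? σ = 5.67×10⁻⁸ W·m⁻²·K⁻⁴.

For a small grey body in a large enclosure: P_net = εσA(T_body⁴ − T_wall⁴).
A = 4πr² = 0.1182 m²; T_body⁴ − T_wall⁴ = 1.518×10⁸ − 1.836×10⁹ = -1.684×10⁹ K⁴.
|P_net| = 0.42·5.67×10⁻⁸·0.1182·1.684×10⁹.

P_net ≈ 4.74 W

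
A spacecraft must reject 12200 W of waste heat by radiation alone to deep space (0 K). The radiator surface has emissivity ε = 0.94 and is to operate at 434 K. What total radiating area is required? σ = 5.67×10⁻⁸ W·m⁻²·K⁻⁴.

A ≈ 6.45 m²

P = εσA T⁴ ⇒ A = P/(εσT⁴).
T⁴ = 3.548×10¹⁰ K⁴.
A = 12200/(0.94 × 5.67×10⁻⁸ × 3.548×10¹⁰).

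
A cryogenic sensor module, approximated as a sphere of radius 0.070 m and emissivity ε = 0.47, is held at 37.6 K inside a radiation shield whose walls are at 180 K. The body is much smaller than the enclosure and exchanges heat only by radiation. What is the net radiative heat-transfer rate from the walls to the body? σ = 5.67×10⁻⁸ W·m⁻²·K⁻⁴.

P_net ≈ 1.72 W

For a small grey body in a large enclosure: P_net = εσA(T_body⁴ − T_wall⁴).
A = 4πr² = 0.06158 m²; T_body⁴ − T_wall⁴ = 1.999×10⁶ − 1.050×10⁹ = -1.048×10⁹ K⁴.
|P_net| = 0.47·5.67×10⁻⁸·0.06158·1.048×10⁹.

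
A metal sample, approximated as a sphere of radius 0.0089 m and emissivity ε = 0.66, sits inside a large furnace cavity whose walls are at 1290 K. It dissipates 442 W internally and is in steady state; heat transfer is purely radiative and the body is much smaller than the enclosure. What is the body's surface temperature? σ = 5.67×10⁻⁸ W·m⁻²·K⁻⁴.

T ≈ 1960 K

For a small grey body in a large enclosure, net radiated power = εσA(T⁴ − T_w⁴).
Steady state: P = εσA(T⁴ − T_w⁴) with A = 4πr² = 9.954×10⁻⁴ m².
T⁴ = P/(εσA) + T_w⁴ = 442/(0.66·5.67×10⁻⁸·9.954×10⁻⁴) + (1290)⁴
    = 1.187×10¹³ + 2.769×10¹² = 1.464×10¹³ K⁴.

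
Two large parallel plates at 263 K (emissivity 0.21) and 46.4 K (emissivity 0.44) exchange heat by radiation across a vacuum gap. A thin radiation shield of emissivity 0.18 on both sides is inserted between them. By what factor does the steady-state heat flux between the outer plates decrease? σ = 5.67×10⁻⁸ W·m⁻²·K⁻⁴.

factor ≈ 2.68

Without shield: q₀ = σΔ(T⁴)/(1/ε₁+1/ε₂−1) with denominator 6.035.
With shield the two gaps are in series; the resistances add: (1/ε₁+1/ε_s−1)+(1/ε_s+1/ε₂−1) = 9.317+6.828 = 16.15.
Heat-flux ratio q₀/q = 16.15/6.035.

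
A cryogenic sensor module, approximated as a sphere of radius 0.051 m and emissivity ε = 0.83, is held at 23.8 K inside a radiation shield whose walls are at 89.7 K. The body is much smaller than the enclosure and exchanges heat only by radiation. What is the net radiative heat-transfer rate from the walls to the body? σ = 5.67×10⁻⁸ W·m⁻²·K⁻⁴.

For a small grey body in a large enclosure: P_net = εσA(T_body⁴ − T_wall⁴).
A = 4πr² = 0.03269 m²; T_body⁴ − T_wall⁴ = 3.209×10⁵ − 6.474×10⁷ = -6.442×10⁷ K⁴.
|P_net| = 0.83·5.67×10⁻⁸·0.03269·6.442×10⁷.

P_net ≈ 0.0991 W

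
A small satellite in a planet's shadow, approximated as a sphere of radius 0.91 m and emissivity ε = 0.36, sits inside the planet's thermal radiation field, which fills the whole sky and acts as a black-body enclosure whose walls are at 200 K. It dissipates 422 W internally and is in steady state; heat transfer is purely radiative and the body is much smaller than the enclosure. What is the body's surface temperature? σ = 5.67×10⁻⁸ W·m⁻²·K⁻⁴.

For a small grey body in a large enclosure, net radiated power = εσA(T⁴ − T_w⁴).
Steady state: P = εσA(T⁴ − T_w⁴) with A = 4πr² = 10.41 m².
T⁴ = P/(εσA) + T_w⁴ = 422/(0.36·5.67×10⁻⁸·10.41) + (200)⁴
    = 1.987×10⁹ + 1.600×10⁹ = 3.587×10⁹ K⁴.

T ≈ 245 K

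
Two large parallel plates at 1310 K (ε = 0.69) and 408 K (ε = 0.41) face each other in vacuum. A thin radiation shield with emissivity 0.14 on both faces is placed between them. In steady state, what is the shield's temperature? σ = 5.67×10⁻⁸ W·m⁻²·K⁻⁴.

In steady state the net flux on the hot side equals that on the cold side.
σ(T₁⁴−T_s⁴)/D₁ = σ(T_s⁴−T₂⁴)/D₂, with D₁ = 1/ε₁+1/ε_s−1 = 7.592, D₂ = 1/ε_s+1/ε₂−1 = 8.582.
Solve for T_s⁴: T_s⁴ = (D₂·T₁⁴ + D₁·T₂⁴)/(D₁+D₂) = 1.576×10¹² K⁴.

T_s ≈ 1120 K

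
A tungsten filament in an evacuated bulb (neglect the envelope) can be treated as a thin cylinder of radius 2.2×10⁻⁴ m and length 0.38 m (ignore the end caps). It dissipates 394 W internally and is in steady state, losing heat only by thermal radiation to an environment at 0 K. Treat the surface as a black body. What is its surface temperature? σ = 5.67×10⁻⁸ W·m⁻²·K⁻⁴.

T ≈ 1910 K

Steady state: internal power = radiated power, P = εσA T⁴.
Radiating area A = 2πrL = 5.253×10⁻⁴ m².
T⁴ = P/(εσA) = 394/(1.0·5.67×10⁻⁸·5.253×10⁻⁴) = 1.323×10¹³ K⁴.
T = (1.323×10¹³)^(1/4).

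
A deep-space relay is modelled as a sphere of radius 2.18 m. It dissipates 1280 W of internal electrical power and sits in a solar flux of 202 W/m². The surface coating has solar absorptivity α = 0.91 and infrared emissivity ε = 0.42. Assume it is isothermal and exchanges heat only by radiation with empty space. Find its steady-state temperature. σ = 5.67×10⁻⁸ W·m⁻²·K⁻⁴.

T ≈ 231 K

At steady state, absorbed solar power + internal power = radiated power.
Absorbed: α·S·A_cross = 0.91·202·14.93 = 2744 W (cross-section πr²).
Total input = 2744 + 1280 = 4024 W.
Radiated: εσ·A_surf·T⁴ with A_surf = 4πr² = 59.72 m².
T⁴ = 4024/(0.42·5.67×10⁻⁸·59.72) = 2.830×10⁹ K⁴.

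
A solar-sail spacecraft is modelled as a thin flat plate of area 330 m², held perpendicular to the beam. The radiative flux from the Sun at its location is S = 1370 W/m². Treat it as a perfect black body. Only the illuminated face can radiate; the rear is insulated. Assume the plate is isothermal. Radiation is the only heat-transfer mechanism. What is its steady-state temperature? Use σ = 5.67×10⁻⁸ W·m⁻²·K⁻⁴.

T ≈ 394 K

At equilibrium, absorbed power = emitted power.
Absorbing cross-section = A = 330.0 m²; emitting surface = A = 330.0 m² (ratio 1).
S·A_cross = εσ·A_surf·T⁴  ⇒  T⁴ = S/(1σ).
T⁴ = 1.00·1370/(1·5.67×10⁻⁸) = 2.416×10¹⁰ K⁴.
T = (2.416×10¹⁰)^(1/4).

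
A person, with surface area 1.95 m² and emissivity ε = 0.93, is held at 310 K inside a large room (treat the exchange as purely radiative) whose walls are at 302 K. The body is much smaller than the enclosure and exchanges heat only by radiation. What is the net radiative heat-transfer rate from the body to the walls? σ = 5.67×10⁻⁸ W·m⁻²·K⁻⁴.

For a small grey body in a large enclosure: P_net = εσA(T_body⁴ − T_wall⁴).
A = 1.95 m²; T_body⁴ − T_wall⁴ = 9.235×10⁹ − 8.318×10⁹ = 9.170×10⁸ K⁴.
|P_net| = 0.93·5.67×10⁻⁸·1.950·9.170×10⁸.

P_net ≈ 94.3 W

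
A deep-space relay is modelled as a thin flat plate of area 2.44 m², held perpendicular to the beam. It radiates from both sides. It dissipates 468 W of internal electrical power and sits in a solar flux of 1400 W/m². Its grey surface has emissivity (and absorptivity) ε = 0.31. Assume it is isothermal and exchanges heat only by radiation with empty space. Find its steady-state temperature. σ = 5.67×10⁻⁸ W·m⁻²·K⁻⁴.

At steady state, absorbed solar power + internal power = radiated power.
Absorbed: α·S·A_cross = 0.31·1400·2.440 = 1059 W (cross-section A).
Total input = 1059 + 468 = 1527 W.
Radiated: εσ·A_surf·T⁴ with A_surf = 2A = 4.880 m².
T⁴ = 1527/(0.31·5.67×10⁻⁸·4.880) = 1.780×10¹⁰ K⁴.

T ≈ 365 K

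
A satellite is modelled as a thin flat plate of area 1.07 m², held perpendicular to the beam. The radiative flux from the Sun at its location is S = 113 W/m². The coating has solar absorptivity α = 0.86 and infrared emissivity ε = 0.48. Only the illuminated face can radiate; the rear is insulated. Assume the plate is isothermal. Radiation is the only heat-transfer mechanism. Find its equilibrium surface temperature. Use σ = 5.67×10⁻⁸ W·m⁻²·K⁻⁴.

At equilibrium, absorbed power = emitted power.
Absorbing cross-section = A = 1.070 m²; emitting surface = A = 1.070 m² (ratio 1).
αS·A_cross = εσ·A_surf·T⁴  ⇒  T⁴ = αS/(ε·1σ).
T⁴ = 0.860·113/(0.48·1·5.67×10⁻⁸) = 3.571×10⁹ K⁴.
T = (3.571×10⁹)^(1/4).

T ≈ 244 K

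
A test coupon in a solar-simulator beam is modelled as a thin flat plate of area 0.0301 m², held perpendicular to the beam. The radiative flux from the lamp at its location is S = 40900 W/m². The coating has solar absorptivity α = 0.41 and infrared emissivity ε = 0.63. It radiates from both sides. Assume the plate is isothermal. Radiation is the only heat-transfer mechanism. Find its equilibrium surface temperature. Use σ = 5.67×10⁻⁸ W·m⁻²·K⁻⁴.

T ≈ 696 K

At equilibrium, absorbed power = emitted power.
Absorbing cross-section = A = 0.03010 m²; emitting surface = 2A = 0.06020 m² (ratio 2).
αS·A_cross = εσ·A_surf·T⁴  ⇒  T⁴ = αS/(ε·2σ).
T⁴ = 0.410·40900/(0.63·2·5.67×10⁻⁸) = 2.347×10¹¹ K⁴.
T = (2.347×10¹¹)^(1/4).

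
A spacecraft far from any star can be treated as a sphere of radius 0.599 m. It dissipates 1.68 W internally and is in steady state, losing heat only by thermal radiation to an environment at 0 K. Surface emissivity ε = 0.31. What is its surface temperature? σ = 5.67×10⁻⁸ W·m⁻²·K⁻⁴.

T ≈ 67.9 K

Steady state: internal power = radiated power, P = εσA T⁴.
Radiating area A = 4πr² = 4.509 m².
T⁴ = P/(εσA) = 1.68/(0.31·5.67×10⁻⁸·4.509) = 2.120×10⁷ K⁴.
T = (2.120×10⁷)^(1/4).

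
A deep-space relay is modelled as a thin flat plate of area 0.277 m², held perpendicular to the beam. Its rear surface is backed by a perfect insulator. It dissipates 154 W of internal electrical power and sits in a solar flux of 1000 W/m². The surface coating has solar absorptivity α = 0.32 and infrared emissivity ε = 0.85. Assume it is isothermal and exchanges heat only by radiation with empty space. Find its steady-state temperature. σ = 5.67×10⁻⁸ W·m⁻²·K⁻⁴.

At steady state, absorbed solar power + internal power = radiated power.
Absorbed: α·S·A_cross = 0.32·1000·0.2770 = 88.64 W (cross-section A).
Total input = 88.64 + 154 = 242.6 W.
Radiated: εσ·A_surf·T⁴ with A_surf = A = 0.2770 m².
T⁴ = 242.6/(0.85·5.67×10⁻⁸·0.2770) = 1.818×10¹⁰ K⁴.

T ≈ 367 K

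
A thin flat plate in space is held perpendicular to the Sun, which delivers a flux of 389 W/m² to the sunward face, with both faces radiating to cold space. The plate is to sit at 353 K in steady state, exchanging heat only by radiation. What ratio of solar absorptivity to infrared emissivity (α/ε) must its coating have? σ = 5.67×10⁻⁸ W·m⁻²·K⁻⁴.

α/ε ≈ 4.53

Balance: αS·A = εσ·2A·T⁴ ⇒ α/ε = 2σT⁴/S.
α/ε = 2·5.67×10⁻⁸·(353)⁴/389 = 2·5.67×10⁻⁸·1.553×10¹⁰/389.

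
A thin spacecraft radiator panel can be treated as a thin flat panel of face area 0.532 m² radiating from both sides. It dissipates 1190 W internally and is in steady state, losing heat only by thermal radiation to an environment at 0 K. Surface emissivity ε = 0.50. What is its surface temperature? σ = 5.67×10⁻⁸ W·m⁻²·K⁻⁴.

Steady state: internal power = radiated power, P = εσA T⁴.
Radiating area A = 2·0.532 = 1.064 m².
T⁴ = P/(εσA) = 1190/(0.50·5.67×10⁻⁸·1.064) = 3.945×10¹⁰ K⁴.
T = (3.945×10¹⁰)^(1/4).

T ≈ 446 K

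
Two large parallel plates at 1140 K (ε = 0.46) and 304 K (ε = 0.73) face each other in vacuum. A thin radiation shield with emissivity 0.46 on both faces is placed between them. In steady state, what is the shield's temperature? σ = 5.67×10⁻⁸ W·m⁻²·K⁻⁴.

In steady state the net flux on the hot side equals that on the cold side.
σ(T₁⁴−T_s⁴)/D₁ = σ(T_s⁴−T₂⁴)/D₂, with D₁ = 1/ε₁+1/ε_s−1 = 3.348, D₂ = 1/ε_s+1/ε₂−1 = 2.544.
Solve for T_s⁴: T_s⁴ = (D₂·T₁⁴ + D₁·T₂⁴)/(D₁+D₂) = 7.341×10¹¹ K⁴.

T_s ≈ 926 K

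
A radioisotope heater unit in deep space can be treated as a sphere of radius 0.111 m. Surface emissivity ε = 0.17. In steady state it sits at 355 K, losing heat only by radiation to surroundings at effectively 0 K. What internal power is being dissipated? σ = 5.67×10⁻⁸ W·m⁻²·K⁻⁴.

P ≈ 23.7 W

Steady state: P = εσA T⁴.
A = 4πr² = 0.1548 m²; T⁴ = (355)⁴ = 1.588×10¹⁰ K⁴.
P = 0.17 × 5.67×10⁻⁸ × 0.1548 × 1.588×10¹⁰.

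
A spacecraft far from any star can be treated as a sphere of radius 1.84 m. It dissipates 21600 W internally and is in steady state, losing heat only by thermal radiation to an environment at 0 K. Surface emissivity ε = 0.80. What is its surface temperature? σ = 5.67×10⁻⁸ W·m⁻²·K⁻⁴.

Steady state: internal power = radiated power, P = εσA T⁴.
Radiating area A = 4πr² = 42.54 m².
T⁴ = P/(εσA) = 21600/(0.80·5.67×10⁻⁸·42.54) = 1.119×10¹⁰ K⁴.
T = (1.119×10¹⁰)^(1/4).

T ≈ 325 K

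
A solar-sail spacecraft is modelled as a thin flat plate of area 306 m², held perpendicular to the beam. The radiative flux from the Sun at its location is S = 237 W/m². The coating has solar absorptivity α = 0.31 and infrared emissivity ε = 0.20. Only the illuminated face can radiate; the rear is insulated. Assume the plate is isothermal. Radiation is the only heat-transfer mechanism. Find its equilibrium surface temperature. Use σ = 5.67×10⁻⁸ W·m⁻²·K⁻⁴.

T ≈ 284 K

At equilibrium, absorbed power = emitted power.
Absorbing cross-section = A = 306.0 m²; emitting surface = A = 306.0 m² (ratio 1).
αS·A_cross = εσ·A_surf·T⁴  ⇒  T⁴ = αS/(ε·1σ).
T⁴ = 0.310·237/(0.20·1·5.67×10⁻⁸) = 6.479×10⁹ K⁴.
T = (6.479×10⁹)^(1/4).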